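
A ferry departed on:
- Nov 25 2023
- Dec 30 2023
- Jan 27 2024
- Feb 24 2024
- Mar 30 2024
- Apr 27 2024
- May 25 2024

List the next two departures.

These are Saturdays with 35, 28, 28, 35, 28, 28-day gaps.
Each is the final Saturday of its month — Dec 30 2023 is past the 28th, so '4th Saturday' doesn't fit.
Last Saturday of June 2024: Jun 29 2024.
July 2024 ends with Saturday Jul 27 2024.

Jun 29 2024, Jul 27 2024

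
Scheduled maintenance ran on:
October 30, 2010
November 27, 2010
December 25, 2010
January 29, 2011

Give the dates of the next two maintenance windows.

February 26, 2011; March 26, 2011

All Saturdays; the gaps (28, 28, 35) vary with month length.
This is the last Saturday of each month.
February 2011 ends with Saturday February 26, 2011.
Last Saturday of March 2011: March 26, 2011.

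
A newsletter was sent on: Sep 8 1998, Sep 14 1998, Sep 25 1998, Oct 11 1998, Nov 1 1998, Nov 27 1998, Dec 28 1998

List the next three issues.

Feb 2 1999, Mar 15 1999, Apr 30 1999

The spacing grows by 5 each time: 6, 11, 16, 21, 26, 31 days.
Next gap: 36 days. Dec 28 1998 + 36 days = Feb 2 1999.
Next gap: 41 days. Feb 2 1999 + 41 days = Mar 15 1999.
Next gap: 46 days. Mar 15 1999 + 46 days = Apr 30 1999.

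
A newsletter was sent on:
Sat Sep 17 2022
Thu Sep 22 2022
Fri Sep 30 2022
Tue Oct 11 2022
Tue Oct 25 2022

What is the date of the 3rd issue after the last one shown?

Sat Dec 24 2022

Intervals are 5, 8, 11, 14 days — an arithmetic progression with common difference 3.
Next gap: 17 days. Tue Oct 25 2022 + 17 days = Fri Nov 11 2022.
Next gap: 20 days. Fri Nov 11 2022 + 20 days = Thu Dec 1 2022.
Next gap: 23 days. Thu Dec 1 2022 + 23 days = Sat Dec 24 2022.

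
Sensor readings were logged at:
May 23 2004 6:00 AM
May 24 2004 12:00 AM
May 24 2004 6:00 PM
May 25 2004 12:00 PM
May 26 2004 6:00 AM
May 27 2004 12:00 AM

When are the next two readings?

May 27 2004 6:00 PM, May 28 2004 12:00 PM

Gaps: 18, 18, 18, 18, 18 hours — each event is 18 hours after the previous one.
May 27 2004 12:00 AM + 18 h = May 27 2004 6:00 PM.
May 27 2004 6:00 PM + 18 h = May 28 2004 12:00 PM.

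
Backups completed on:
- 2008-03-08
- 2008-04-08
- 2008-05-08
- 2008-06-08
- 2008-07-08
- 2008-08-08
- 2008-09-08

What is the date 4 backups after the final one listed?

2009-01-08

The day-of-month is always 8 (31, 30, 31, 30, 31, 31 days between events).
So this recurs on the 8th of each month.
Next: October 2008 → 2008-10-08.
Next: November 2008 → 2008-11-08.
December 2008: 2008-12-08.
January 2009: 2009-01-08.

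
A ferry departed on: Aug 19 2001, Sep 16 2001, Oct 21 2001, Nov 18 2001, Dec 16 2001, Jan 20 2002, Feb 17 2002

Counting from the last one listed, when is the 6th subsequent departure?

These are Sundays at 28- or 35-day spacing (28, 35, 28, 28, 35, 28).
The pattern: 3rd Sunday of the month.
March 2002 — 3rd Sunday is Mar 17 2002.
3rd Sunday of April 2002: Apr 21 2002.
May 2002 — 3rd Sunday is May 19 2002.
June 2002 — 3rd Sunday is Jun 16 2002.
July 2002 — 3rd Sunday is Jul 21 2002.
August 2002 — 3rd Sunday is Aug 18 2002.

Aug 18 2002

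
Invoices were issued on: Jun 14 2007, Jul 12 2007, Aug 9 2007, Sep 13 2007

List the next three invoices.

These are Thursdays at 28- or 35-day spacing (28, 28, 35).
The pattern: 2nd Thursday of the month.
October 2007 — 2nd Thursday is Oct 11 2007.
November 2007 — 2nd Thursday is Nov 8 2007.
2nd Thursday of December 2007: Dec 13 2007.

Oct 11 2007, Nov 8 2007, Dec 13 2007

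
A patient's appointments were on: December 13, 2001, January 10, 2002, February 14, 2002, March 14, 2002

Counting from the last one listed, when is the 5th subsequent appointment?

These are Thursdays at 28- or 35-day spacing (28, 35, 28).
The pattern: 2nd Thursday of the month.
2nd Thursday of April 2002: April 11, 2002.
May 2002 — 2nd Thursday is May 9, 2002.
June 2002 — 2nd Thursday is June 13, 2002.
2nd Thursday of July 2002: July 11, 2002.
2nd Thursday of August 2002: August 8, 2002.

August 8, 2002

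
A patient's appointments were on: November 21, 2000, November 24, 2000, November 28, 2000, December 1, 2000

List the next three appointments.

Every event lands on a Tuesday or Friday (gaps cycle 3, 4, 3).
So the schedule is: every Tuesday and Friday.
Next Tuesday: December 5, 2000.
Next Friday: December 8, 2000.
Next Tuesday: December 12, 2000.

December 5, 2000; December 8, 2000; December 12, 2000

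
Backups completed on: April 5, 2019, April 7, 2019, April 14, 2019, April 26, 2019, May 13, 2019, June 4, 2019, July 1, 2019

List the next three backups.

The spacing grows by 5 each time: 2, 7, 12, 17, 22, 27 days.
Next gap: 32 days. July 1, 2019 + 32 days = August 2, 2019.
Next gap: 37 days. August 2, 2019 + 37 days = September 8, 2019.
Next gap: 42 days. September 8, 2019 + 42 days = October 20, 2019.

August 2, 2019; September 8, 2019; October 20, 2019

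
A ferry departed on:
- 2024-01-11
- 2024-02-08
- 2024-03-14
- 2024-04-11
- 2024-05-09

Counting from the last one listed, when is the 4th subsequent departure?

2024-09-12

These are Thursdays at 28- or 35-day spacing (28, 35, 28, 28).
The pattern: 2nd Thursday of the month.
June 2024 — 2nd Thursday is 2024-06-13.
2nd Thursday of July 2024: 2024-07-11.
2nd Thursday of August 2024: 2024-08-08.
2nd Thursday of September 2024: 2024-09-12.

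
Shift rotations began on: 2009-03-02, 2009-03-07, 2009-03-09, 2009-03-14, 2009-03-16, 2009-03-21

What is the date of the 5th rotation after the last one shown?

2009-04-06

Every event lands on a Monday or Saturday (gaps cycle 5, 2, 5, 2, 5).
So the schedule is: every Monday and Saturday.
Next Monday: 2009-03-23.
The following Saturday is 2009-03-28.
The following Monday is 2009-03-30.
Next Saturday: 2009-04-04.
Next Monday: 2009-04-06.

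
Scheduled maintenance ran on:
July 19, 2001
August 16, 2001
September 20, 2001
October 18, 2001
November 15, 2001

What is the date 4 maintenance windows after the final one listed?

March 21, 2002

These are Thursdays at 28- or 35-day spacing (28, 35, 28, 28).
The pattern: 3rd Thursday of the month.
December 2001 — 3rd Thursday is December 20, 2001.
3rd Thursday of January 2002: January 17, 2002.
3rd Thursday of February 2002: February 21, 2002.
March 2002 — 3rd Thursday is March 21, 2002.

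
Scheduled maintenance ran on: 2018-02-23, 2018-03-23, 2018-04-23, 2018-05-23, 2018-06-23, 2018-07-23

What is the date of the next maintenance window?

2018-08-23

The day-of-month is always 23 (28, 31, 30, 31, 30 days between events).
So this recurs on the 23rd of each month.
Next: August 2018 → 2018-08-23.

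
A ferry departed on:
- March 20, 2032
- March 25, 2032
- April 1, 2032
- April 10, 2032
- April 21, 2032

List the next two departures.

Gaps: 5, 7, 9, 11 days — each gap is 2 larger than the previous one.
Next gap: 13 days. April 21, 2032 + 13 days = May 4, 2032.
Next gap: 15 days. May 4, 2032 + 15 days = May 19, 2032.

May 4, 2032; May 19, 2032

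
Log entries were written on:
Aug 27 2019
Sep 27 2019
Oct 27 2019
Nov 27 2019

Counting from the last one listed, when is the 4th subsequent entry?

Mar 27 2020

The day-of-month is always 27 (31, 30, 31 days between events).
So this recurs on the 27th of each month.
Next: December 2019 → Dec 27 2019.
January 2020: Jan 27 2020.
February 2020: Feb 27 2020.
Next: March 2020 → Mar 27 2020.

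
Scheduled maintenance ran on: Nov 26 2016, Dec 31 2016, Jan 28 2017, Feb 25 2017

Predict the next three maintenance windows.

Mar 25 2017, Apr 29 2017, May 27 2017

All Saturdays; the gaps (35, 28, 28) vary with month length.
This is the last Saturday of each month.
Last Saturday of March 2017: Mar 25 2017.
April 2017 ends with Saturday Apr 29 2017.
May 2017 ends with Saturday May 27 2017.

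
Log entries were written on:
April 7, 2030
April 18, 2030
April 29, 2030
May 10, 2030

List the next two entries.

Every event comes 11 days after the last (11, 11, 11).
May 10, 2030 + 11 days = May 21, 2030.
May 21, 2030 + 11 days = June 1, 2030.

May 21, 2030; June 1, 2030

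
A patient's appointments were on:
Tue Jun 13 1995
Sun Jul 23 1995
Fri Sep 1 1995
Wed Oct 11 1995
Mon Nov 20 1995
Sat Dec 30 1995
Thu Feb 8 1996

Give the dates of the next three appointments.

The spacing is 40, 40, 40, 40, 40, 40 days — always 40 days.
Thu Feb 8 1996 + 40 days = Tue Mar 19 1996.
Tue Mar 19 1996 + 40 days = Sun Apr 28 1996.
Sun Apr 28 1996 + 40 days = Fri Jun 7 1996.

Tue Mar 19 1996, Sun Apr 28 1996, Fri Jun 7 1996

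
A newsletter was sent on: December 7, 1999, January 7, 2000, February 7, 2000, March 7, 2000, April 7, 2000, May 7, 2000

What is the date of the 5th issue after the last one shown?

October 7, 2000

Each date is the 7th; the gaps (31, 31, 29, 31, 30) track the month lengths.
The rule is the 7th of each month.
Next: June 2000 → June 7, 2000.
July 2000: July 7, 2000.
Next: August 2000 → August 7, 2000.
Next: September 2000 → September 7, 2000.
Next: October 2000 → October 7, 2000.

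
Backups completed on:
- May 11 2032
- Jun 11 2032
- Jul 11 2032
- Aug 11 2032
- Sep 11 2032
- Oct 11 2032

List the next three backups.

Nov 11 2032, Dec 11 2032, Jan 11 2033

The day-of-month is always 11 (31, 30, 31, 31, 30 days between events).
So this recurs on the 11th of each month.
November 2032: Nov 11 2032.
December 2032: Dec 11 2032.
Next: January 2033 → Jan 11 2033.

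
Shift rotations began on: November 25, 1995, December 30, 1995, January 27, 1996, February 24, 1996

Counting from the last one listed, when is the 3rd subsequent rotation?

May 25, 1996

These are Saturdays with 35, 28, 28-day gaps.
Each is the final Saturday of its month — December 30, 1995 is past the 28th, so '4th Saturday' doesn't fit.
Last Saturday of March 1996: March 30, 1996.
Last Saturday of April 1996: April 27, 1996.
May 1996 ends with Saturday May 25, 1996.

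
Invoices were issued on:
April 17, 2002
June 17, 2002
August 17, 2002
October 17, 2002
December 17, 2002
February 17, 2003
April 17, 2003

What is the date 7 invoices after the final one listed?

June 17, 2004

Each date is the 17th; the gaps (61, 61, 61, 61, 62, 59) track the month lengths.
The rule is the 17th of every 2 months.
Next: June 2003 → June 17, 2003.
August 2003: August 17, 2003.
Next: October 2003 → October 17, 2003.
Next: December 2003 → December 17, 2003.
Next: February 2004 → February 17, 2004.
Next: April 2004 → April 17, 2004.
Next: June 2004 → June 17, 2004.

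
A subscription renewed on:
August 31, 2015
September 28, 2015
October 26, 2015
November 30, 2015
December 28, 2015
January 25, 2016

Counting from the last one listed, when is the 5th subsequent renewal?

These are Mondays with 28, 28, 35, 28, 28-day gaps.
Each is the final Monday of its month — August 31, 2015 is past the 28th, so '4th Monday' doesn't fit.
February 2016 ends with Monday February 29, 2016.
Last Monday of March 2016: March 28, 2016.
Last Monday of April 2016: April 25, 2016.
May 2016 ends with Monday May 30, 2016.
Last Monday of June 2016: June 27, 2016.

June 27, 2016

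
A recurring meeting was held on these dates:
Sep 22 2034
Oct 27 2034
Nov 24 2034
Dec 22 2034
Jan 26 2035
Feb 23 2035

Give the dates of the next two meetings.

Mar 23 2035, Apr 27 2035

Gaps: 35, 28, 28, 35, 28 days — a mix of 28 and 35. Every date is a Friday.
Each is the 4th Friday of its month.
March 2035 — 4th Friday is Mar 23 2035.
4th Friday of April 2035: Apr 27 2035.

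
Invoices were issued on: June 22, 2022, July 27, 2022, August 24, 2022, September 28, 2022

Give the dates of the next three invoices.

Gaps: 35, 28, 35 days — a mix of 28 and 35. Every date is a Wednesday.
Each is the 4th Wednesday of its month.
4th Wednesday of October 2022: October 26, 2022.
4th Wednesday of November 2022: November 23, 2022.
4th Wednesday of December 2022: December 28, 2022.

October 26, 2022; November 23, 2022; December 28, 2022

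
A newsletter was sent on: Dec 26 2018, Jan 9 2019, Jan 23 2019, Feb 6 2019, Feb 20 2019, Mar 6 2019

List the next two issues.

Mar 20 2019, Apr 3 2019

The spacing is 14, 14, 14, 14, 14 days — always 14 days.
Mar 6 2019 + 14 days = Mar 20 2019.
Mar 20 2019 + 14 days = Apr 3 2019.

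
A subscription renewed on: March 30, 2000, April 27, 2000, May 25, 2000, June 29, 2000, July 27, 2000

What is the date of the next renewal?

August 31, 2000

Every date is a Thursday; gaps 28, 28, 35, 28 days.
Each is the last Thursday of its month (at least one falls on the 29th or later, ruling out '4th Thursday').
Last Thursday of August 2000: August 31, 2000.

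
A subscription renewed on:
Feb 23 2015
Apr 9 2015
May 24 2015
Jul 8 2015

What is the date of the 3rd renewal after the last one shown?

Nov 20 2015

Gaps between consecutive events: 45, 45, 45 days — a constant 45-day interval.
Jul 8 2015 + 45 days = Aug 22 2015.
Aug 22 2015 + 45 days = Oct 6 2015.
Oct 6 2015 + 45 days = Nov 20 2015.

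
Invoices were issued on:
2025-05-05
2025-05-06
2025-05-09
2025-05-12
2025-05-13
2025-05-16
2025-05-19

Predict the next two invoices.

2025-05-20, 2025-05-23

Every event lands on a Monday or Tuesday or Friday (gaps cycle 1, 3, 3, 1, 3, 3).
So the schedule is: every Monday, Tuesday and Friday.
Next Tuesday: 2025-05-20.
The following Friday is 2025-05-23.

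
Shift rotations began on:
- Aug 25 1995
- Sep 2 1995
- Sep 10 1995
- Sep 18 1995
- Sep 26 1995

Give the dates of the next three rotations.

Oct 4 1995, Oct 12 1995, Oct 20 1995

The spacing is 8, 8, 8, 8 days — always 8 days.
Sep 26 1995 + 8 days = Oct 4 1995.
Oct 4 1995 + 8 days = Oct 12 1995.
Oct 12 1995 + 8 days = Oct 20 1995.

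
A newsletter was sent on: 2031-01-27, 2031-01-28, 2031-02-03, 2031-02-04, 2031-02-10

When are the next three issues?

Every event lands on a Monday or Tuesday (gaps cycle 1, 6, 1, 6).
So the schedule is: every Monday and Tuesday.
Next Tuesday: 2031-02-11.
Next Monday: 2031-02-17.
Next Tuesday: 2031-02-18.

2031-02-11, 2031-02-17, 2031-02-18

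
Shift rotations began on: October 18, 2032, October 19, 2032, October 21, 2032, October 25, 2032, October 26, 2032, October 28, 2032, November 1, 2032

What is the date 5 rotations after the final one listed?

November 11, 2032

The gap pattern 1, 2, 4, 1, 2, 4 repeats every 3 events.
These are the Mondays, Tuesdays and Thursdays of each week.
The following Tuesday is November 2, 2032.
Next Thursday: November 4, 2032.
Next Monday: November 8, 2032.
Next Tuesday: November 9, 2032.
The following Thursday is November 11, 2032.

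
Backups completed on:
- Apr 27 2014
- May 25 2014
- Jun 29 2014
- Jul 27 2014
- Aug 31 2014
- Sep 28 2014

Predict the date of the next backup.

Oct 26 2014

These are Sundays with 28, 35, 28, 35, 28-day gaps.
Each is the final Sunday of its month — Jun 29 2014 is past the 28th, so '4th Sunday' doesn't fit.
October 2014 ends with Sunday Oct 26 2014.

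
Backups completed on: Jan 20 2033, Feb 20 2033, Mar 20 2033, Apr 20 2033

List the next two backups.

Each date is the 20th; the gaps (31, 28, 31) track the month lengths.
The rule is the 20th of each month.
Next: May 2033 → May 20 2033.
Next: June 2033 → Jun 20 2033.

May 20 2033, Jun 20 2033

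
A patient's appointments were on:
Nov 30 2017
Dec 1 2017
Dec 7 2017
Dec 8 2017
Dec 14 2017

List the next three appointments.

Dec 15 2017, Dec 21 2017, Dec 22 2017

Gaps: 1, 6, 1, 6 days — not constant, but cyclic with period 2.
The events fall on every Thursday and Friday.
Next Friday: Dec 15 2017.
The following Thursday is Dec 21 2017.
Next Friday: Dec 22 2017.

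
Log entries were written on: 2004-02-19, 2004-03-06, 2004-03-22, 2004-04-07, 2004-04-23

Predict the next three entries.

2004-05-09, 2004-05-25, 2004-06-10

The spacing is 16, 16, 16, 16 days — always 16 days.
2004-04-23 + 16 days = 2004-05-09.
2004-05-09 + 16 days = 2004-05-25.
2004-05-25 + 16 days = 2004-06-10.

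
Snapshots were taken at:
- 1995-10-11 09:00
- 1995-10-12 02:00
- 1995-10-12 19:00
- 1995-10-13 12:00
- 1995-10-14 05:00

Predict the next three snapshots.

Spacing: 17, 17, 17, 17 h — constant 17 h.
1995-10-14 05:00 + 17 h = 1995-10-14 22:00.
1995-10-14 22:00 + 17 h = 1995-10-15 15:00.
1995-10-15 15:00 + 17 h = 1995-10-16 08:00.

1995-10-14 22:00, 1995-10-15 15:00, 1995-10-16 08:00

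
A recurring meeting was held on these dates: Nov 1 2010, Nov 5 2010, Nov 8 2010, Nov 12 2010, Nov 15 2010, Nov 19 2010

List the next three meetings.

Nov 22 2010, Nov 26 2010, Nov 29 2010

Every event lands on a Monday or Friday (gaps cycle 4, 3, 4, 3, 4).
So the schedule is: every Monday and Friday.
Next Monday: Nov 22 2010.
Next Friday: Nov 26 2010.
The following Monday is Nov 29 2010.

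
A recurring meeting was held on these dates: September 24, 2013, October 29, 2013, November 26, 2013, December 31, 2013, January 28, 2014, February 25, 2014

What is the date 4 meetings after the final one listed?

All Tuesdays; the gaps (35, 28, 35, 28, 28) vary with month length.
This is the last Tuesday of each month.
March 2014 ends with Tuesday March 25, 2014.
April 2014 ends with Tuesday April 29, 2014.
Last Tuesday of May 2014: May 27, 2014.
Last Tuesday of June 2014: June 24, 2014.

June 24, 2014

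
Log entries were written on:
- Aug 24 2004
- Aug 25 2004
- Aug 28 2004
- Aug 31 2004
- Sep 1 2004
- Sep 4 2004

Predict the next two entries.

Sep 7 2004, Sep 8 2004

Gaps: 1, 3, 3, 1, 3 days — not constant, but cyclic with period 3.
The events fall on every Tuesday, Wednesday and Saturday.
Next Tuesday: Sep 7 2004.
The following Wednesday is Sep 8 2004.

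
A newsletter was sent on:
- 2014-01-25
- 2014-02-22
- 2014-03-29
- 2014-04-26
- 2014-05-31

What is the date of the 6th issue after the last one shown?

Every date is a Saturday; gaps 28, 35, 28, 35 days.
Each is the last Saturday of its month (at least one falls on the 29th or later, ruling out '4th Saturday').
Last Saturday of June 2014: 2014-06-28.
July 2014 ends with Saturday 2014-07-26.
August 2014 ends with Saturday 2014-08-30.
September 2014 ends with Saturday 2014-09-27.
October 2014 ends with Saturday 2014-10-25.
November 2014 ends with Saturday 2014-11-29.

2014-11-29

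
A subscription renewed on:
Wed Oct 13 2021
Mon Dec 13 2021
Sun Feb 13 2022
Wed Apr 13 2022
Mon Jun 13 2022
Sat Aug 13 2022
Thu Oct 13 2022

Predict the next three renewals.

Gaps: 61, 62, 59, 61, 61, 61 days — not constant. Every event is on the 13th of the month.
Pattern: the 13th of every 2 months.
Next: December 2022 → Tue Dec 13 2022.
February 2023: Mon Feb 13 2023.
Next: April 2023 → Thu Apr 13 2023.

Tue Dec 13 2022, Mon Feb 13 2023, Thu Apr 13 2023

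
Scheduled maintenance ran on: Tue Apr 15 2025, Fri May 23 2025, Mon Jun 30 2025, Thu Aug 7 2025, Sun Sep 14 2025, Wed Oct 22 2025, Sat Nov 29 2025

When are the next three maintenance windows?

The spacing is 38, 38, 38, 38, 38, 38 days — always 38 days.
Sat Nov 29 2025 + 38 days = Tue Jan 6 2026.
Tue Jan 6 2026 + 38 days = Fri Feb 13 2026.
Fri Feb 13 2026 + 38 days = Mon Mar 23 2026.

Tue Jan 6 2026, Fri Feb 13 2026, Mon Mar 23 2026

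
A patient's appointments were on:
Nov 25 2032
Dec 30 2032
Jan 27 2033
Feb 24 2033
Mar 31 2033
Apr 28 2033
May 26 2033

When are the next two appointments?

Jun 30 2033, Jul 28 2033

All Thursdays; the gaps (35, 28, 28, 35, 28, 28) vary with month length.
This is the last Thursday of each month.
June 2033 ends with Thursday Jun 30 2033.
July 2033 ends with Thursday Jul 28 2033.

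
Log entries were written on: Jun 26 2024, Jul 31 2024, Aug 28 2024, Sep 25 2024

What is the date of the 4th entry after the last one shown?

All Wednesdays; the gaps (35, 28, 28) vary with month length.
This is the last Wednesday of each month.
October 2024 ends with Wednesday Oct 30 2024.
November 2024 ends with Wednesday Nov 27 2024.
Last Wednesday of December 2024: Dec 25 2024.
Last Wednesday of January 2025: Jan 29 2025.

Jan 29 2025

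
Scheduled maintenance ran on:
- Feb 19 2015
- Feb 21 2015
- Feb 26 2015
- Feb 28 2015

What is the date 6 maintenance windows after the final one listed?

Mar 21 2015

Gaps: 2, 5, 2 days — not constant, but cyclic with period 2.
The events fall on every Thursday and Saturday.
Next Thursday: Mar 5 2015.
The following Saturday is Mar 7 2015.
The following Thursday is Mar 12 2015.
The following Saturday is Mar 14 2015.
Next Thursday: Mar 19 2015.
The following Saturday is Mar 21 2015.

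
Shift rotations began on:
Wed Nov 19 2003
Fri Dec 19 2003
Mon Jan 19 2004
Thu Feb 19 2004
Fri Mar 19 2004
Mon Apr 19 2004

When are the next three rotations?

The day-of-month is always 19 (30, 31, 31, 29, 31 days between events).
So this recurs on the 19th of each month.
May 2004: Wed May 19 2004.
June 2004: Sat Jun 19 2004.
Next: July 2004 → Mon Jul 19 2004.

Wed May 19 2004, Sat Jun 19 2004, Mon Jul 19 2004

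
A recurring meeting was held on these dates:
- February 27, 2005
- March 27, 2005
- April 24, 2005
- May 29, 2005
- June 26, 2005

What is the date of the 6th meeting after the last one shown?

December 25, 2005

All Sundays; the gaps (28, 28, 35, 28) vary with month length.
This is the last Sunday of each month.
July 2005 ends with Sunday July 31, 2005.
Last Sunday of August 2005: August 28, 2005.
Last Sunday of September 2005: September 25, 2005.
October 2005 ends with Sunday October 30, 2005.
November 2005 ends with Sunday November 27, 2005.
December 2005 ends with Sunday December 25, 2005.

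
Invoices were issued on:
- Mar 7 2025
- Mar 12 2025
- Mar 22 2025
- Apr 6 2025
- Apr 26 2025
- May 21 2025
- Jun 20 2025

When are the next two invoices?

Gaps: 5, 10, 15, 20, 25, 30 days — each gap is 5 larger than the previous one.
Next gap: 35 days. Jun 20 2025 + 35 days = Jul 25 2025.
Next gap: 40 days. Jul 25 2025 + 40 days = Sep 3 2025.

Jul 25 2025, Sep 3 2025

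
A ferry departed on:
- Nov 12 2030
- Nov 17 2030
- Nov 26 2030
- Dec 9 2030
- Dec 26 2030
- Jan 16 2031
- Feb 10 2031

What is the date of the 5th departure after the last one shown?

Aug 14 2031

The spacing grows by 4 each time: 5, 9, 13, 17, 21, 25 days.
Next gap: 29 days. Feb 10 2031 + 29 days = Mar 11 2031.
Next gap: 33 days. Mar 11 2031 + 33 days = Apr 13 2031.
Next gap: 37 days. Apr 13 2031 + 37 days = May 20 2031.
Next gap: 41 days. May 20 2031 + 41 days = Jun 30 2031.
Next gap: 45 days. Jun 30 2031 + 45 days = Aug 14 2031.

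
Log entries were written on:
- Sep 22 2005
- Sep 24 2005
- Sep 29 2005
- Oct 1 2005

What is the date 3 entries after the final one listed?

Oct 13 2005

Gaps: 2, 5, 2 days — not constant, but cyclic with period 2.
The events fall on every Thursday and Saturday.
Next Thursday: Oct 6 2005.
Next Saturday: Oct 8 2005.
Next Thursday: Oct 13 2005.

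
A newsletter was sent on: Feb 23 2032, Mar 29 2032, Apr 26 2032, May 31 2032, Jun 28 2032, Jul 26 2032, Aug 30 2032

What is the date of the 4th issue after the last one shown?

Every date is a Monday; gaps 35, 28, 35, 28, 28, 35 days.
Each is the last Monday of its month (at least one falls on the 29th or later, ruling out '4th Monday').
Last Monday of September 2032: Sep 27 2032.
October 2032 ends with Monday Oct 25 2032.
Last Monday of November 2032: Nov 29 2032.
Last Monday of December 2032: Dec 27 2032.

Dec 27 2032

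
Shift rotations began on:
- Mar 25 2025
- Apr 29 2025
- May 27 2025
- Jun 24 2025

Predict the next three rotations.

Jul 29 2025, Aug 26 2025, Sep 30 2025

Every date is a Tuesday; gaps 35, 28, 28 days.
Each is the last Tuesday of its month (at least one falls on the 29th or later, ruling out '4th Tuesday').
July 2025 ends with Tuesday Jul 29 2025.
Last Tuesday of August 2025: Aug 26 2025.
September 2025 ends with Tuesday Sep 30 2025.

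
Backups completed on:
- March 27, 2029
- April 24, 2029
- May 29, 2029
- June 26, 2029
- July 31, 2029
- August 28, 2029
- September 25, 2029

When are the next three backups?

October 30, 2029; November 27, 2029; December 25, 2029

All Tuesdays; the gaps (28, 35, 28, 35, 28, 28) vary with month length.
This is the last Tuesday of each month.
Last Tuesday of October 2029: October 30, 2029.
Last Tuesday of November 2029: November 27, 2029.
December 2029 ends with Tuesday December 25, 2029.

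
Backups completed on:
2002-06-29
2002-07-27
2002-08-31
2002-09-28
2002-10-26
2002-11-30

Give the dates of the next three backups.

2002-12-28, 2003-01-25, 2003-02-22

Every date is a Saturday; gaps 28, 35, 28, 28, 35 days.
Each is the last Saturday of its month (at least one falls on the 29th or later, ruling out '4th Saturday').
Last Saturday of December 2002: 2002-12-28.
Last Saturday of January 2003: 2003-01-25.
Last Saturday of February 2003: 2003-02-22.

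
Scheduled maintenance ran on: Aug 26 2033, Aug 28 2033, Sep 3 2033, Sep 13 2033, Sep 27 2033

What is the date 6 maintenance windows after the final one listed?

Mar 14 2034

Gaps: 2, 6, 10, 14 days — each gap is 4 larger than the previous one.
Next gap: 18 days. Sep 27 2033 + 18 days = Oct 15 2033.
Next gap: 22 days. Oct 15 2033 + 22 days = Nov 6 2033.
Next gap: 26 days. Nov 6 2033 + 26 days = Dec 2 2033.
Next gap: 30 days. Dec 2 2033 + 30 days = Jan 1 2034.
Next gap: 34 days. Jan 1 2034 + 34 days = Feb 4 2034.
Next gap: 38 days. Feb 4 2034 + 38 days = Mar 14 2034.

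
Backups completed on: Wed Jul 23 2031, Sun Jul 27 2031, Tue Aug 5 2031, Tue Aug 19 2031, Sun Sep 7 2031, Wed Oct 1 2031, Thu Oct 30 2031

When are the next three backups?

The spacing grows by 5 each time: 4, 9, 14, 19, 24, 29 days.
Next gap: 34 days. Thu Oct 30 2031 + 34 days = Wed Dec 3 2031.
Next gap: 39 days. Wed Dec 3 2031 + 39 days = Sun Jan 11 2032.
Next gap: 44 days. Sun Jan 11 2032 + 44 days = Tue Feb 24 2032.

Wed Dec 3 2031, Sun Jan 11 2032, Tue Feb 24 2032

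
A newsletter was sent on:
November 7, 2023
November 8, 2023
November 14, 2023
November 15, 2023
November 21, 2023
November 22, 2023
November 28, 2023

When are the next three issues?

November 29, 2023; December 5, 2023; December 6, 2023

The gap pattern 1, 6, 1, 6, 1, 6 repeats every 2 events.
These are the Tuesdays and Wednesdays of each week.
Next Wednesday: November 29, 2023.
The following Tuesday is December 5, 2023.
The following Wednesday is December 6, 2023.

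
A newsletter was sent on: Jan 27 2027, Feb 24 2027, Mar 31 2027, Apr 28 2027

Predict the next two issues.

May 26 2027, Jun 30 2027

Every date is a Wednesday; gaps 28, 35, 28 days.
Each is the last Wednesday of its month (at least one falls on the 29th or later, ruling out '4th Wednesday').
Last Wednesday of May 2027: May 26 2027.
June 2027 ends with Wednesday Jun 30 2027.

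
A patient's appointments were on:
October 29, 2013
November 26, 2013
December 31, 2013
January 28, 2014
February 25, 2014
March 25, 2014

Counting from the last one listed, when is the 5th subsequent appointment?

These are Tuesdays with 28, 35, 28, 28, 28-day gaps.
Each is the final Tuesday of its month — October 29, 2013 is past the 28th, so '4th Tuesday' doesn't fit.
Last Tuesday of April 2014: April 29, 2014.
Last Tuesday of May 2014: May 27, 2014.
Last Tuesday of June 2014: June 24, 2014.
Last Tuesday of July 2014: July 29, 2014.
Last Tuesday of August 2014: August 26, 2014.

August 26, 2014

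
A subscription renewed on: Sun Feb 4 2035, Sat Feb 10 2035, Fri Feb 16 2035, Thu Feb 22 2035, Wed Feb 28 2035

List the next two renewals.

Gaps between consecutive events: 6, 6, 6, 6 days — a constant 6-day interval.
Wed Feb 28 2035 + 6 days = Tue Mar 6 2035.
Tue Mar 6 2035 + 6 days = Mon Mar 12 2035.

Tue Mar 6 2035, Mon Mar 12 2035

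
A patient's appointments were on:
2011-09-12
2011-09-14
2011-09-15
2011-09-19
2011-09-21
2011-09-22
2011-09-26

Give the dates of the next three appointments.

Gaps: 2, 1, 4, 2, 1, 4 days — not constant, but cyclic with period 3.
The events fall on every Monday, Wednesday and Thursday.
The following Wednesday is 2011-09-28.
Next Thursday: 2011-09-29.
Next Monday: 2011-10-03.

2011-09-28, 2011-09-29, 2011-10-03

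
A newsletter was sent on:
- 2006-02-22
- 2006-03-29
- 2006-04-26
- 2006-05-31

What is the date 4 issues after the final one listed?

These are Wednesdays with 35, 28, 35-day gaps.
Each is the final Wednesday of its month — 2006-03-29 is past the 28th, so '4th Wednesday' doesn't fit.
June 2006 ends with Wednesday 2006-06-28.
July 2006 ends with Wednesday 2006-07-26.
Last Wednesday of August 2006: 2006-08-30.
Last Wednesday of September 2006: 2006-09-27.

2006-09-27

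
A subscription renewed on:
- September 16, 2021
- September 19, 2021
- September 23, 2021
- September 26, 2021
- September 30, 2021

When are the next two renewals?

The gap pattern 3, 4, 3, 4 repeats every 2 events.
These are the Thursdays and Sundays of each week.
Next Sunday: October 3, 2021.
The following Thursday is October 7, 2021.

October 3, 2021; October 7, 2021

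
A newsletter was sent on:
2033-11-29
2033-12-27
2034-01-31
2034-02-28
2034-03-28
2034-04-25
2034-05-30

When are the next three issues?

All Tuesdays; the gaps (28, 35, 28, 28, 28, 35) vary with month length.
This is the last Tuesday of each month.
June 2034 ends with Tuesday 2034-06-27.
July 2034 ends with Tuesday 2034-07-25.
August 2034 ends with Tuesday 2034-08-29.

2034-06-27, 2034-07-25, 2034-08-29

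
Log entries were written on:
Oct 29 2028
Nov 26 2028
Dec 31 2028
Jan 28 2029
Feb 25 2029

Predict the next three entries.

These are Sundays with 28, 35, 28, 28-day gaps.
Each is the final Sunday of its month — Oct 29 2028 is past the 28th, so '4th Sunday' doesn't fit.
March 2029 ends with Sunday Mar 25 2029.
Last Sunday of April 2029: Apr 29 2029.
May 2029 ends with Sunday May 27 2029.

Mar 25 2029, Apr 29 2029, May 27 2029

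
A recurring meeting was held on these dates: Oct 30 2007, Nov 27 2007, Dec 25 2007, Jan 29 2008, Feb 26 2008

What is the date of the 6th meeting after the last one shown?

These are Tuesdays with 28, 28, 35, 28-day gaps.
Each is the final Tuesday of its month — Oct 30 2007 is past the 28th, so '4th Tuesday' doesn't fit.
March 2008 ends with Tuesday Mar 25 2008.
Last Tuesday of April 2008: Apr 29 2008.
May 2008 ends with Tuesday May 27 2008.
June 2008 ends with Tuesday Jun 24 2008.
July 2008 ends with Tuesday Jul 29 2008.
Last Tuesday of August 2008: Aug 26 2008.

Aug 26 2008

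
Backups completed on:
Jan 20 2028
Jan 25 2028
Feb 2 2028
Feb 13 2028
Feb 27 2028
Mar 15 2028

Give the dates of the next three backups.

Gaps: 5, 8, 11, 14, 17 days — each gap is 3 larger than the previous one.
Next gap: 20 days. Mar 15 2028 + 20 days = Apr 4 2028.
Next gap: 23 days. Apr 4 2028 + 23 days = Apr 27 2028.
Next gap: 26 days. Apr 27 2028 + 26 days = May 23 2028.

Apr 4 2028, Apr 27 2028, May 23 2028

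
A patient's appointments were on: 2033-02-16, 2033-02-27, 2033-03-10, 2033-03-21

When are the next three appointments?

Every event comes 11 days after the last (11, 11, 11).
2033-03-21 + 11 days = 2033-04-01.
2033-04-01 + 11 days = 2033-04-12.
2033-04-12 + 11 days = 2033-04-23.

2033-04-01, 2033-04-12, 2033-04-23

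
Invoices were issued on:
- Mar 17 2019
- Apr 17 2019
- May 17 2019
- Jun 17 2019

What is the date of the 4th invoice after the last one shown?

Oct 17 2019

Each date is the 17th; the gaps (31, 30, 31) track the month lengths.
The rule is the 17th of each month.
Next: July 2019 → Jul 17 2019.
Next: August 2019 → Aug 17 2019.
September 2019: Sep 17 2019.
October 2019: Oct 17 2019.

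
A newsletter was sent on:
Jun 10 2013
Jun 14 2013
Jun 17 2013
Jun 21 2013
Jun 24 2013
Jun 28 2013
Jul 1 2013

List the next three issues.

Every event lands on a Monday or Friday (gaps cycle 4, 3, 4, 3, 4, 3).
So the schedule is: every Monday and Friday.
Next Friday: Jul 5 2013.
The following Monday is Jul 8 2013.
Next Friday: Jul 12 2013.

Jul 5 2013, Jul 8 2013, Jul 12 2013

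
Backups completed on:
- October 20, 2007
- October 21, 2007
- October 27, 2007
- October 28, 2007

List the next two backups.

Gaps: 1, 6, 1 days — not constant, but cyclic with period 2.
The events fall on every Saturday and Sunday.
Next Saturday: November 3, 2007.
Next Sunday: November 4, 2007.

November 3, 2007; November 4, 2007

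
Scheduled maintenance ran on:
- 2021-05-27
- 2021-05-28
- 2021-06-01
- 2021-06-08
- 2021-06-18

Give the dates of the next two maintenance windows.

2021-07-01, 2021-07-17

Gaps: 1, 4, 7, 10 days — each gap is 3 larger than the previous one.
Next gap: 13 days. 2021-06-18 + 13 days = 2021-07-01.
Next gap: 16 days. 2021-07-01 + 16 days = 2021-07-17.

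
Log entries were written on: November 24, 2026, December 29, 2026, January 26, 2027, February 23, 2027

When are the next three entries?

These are Tuesdays with 35, 28, 28-day gaps.
Each is the final Tuesday of its month — December 29, 2026 is past the 28th, so '4th Tuesday' doesn't fit.
March 2027 ends with Tuesday March 30, 2027.
April 2027 ends with Tuesday April 27, 2027.
Last Tuesday of May 2027: May 25, 2027.

March 30, 2027; April 27, 2027; May 25, 2027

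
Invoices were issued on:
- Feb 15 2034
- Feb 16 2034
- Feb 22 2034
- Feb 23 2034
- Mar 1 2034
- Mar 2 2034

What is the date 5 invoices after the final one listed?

Mar 22 2034

The gap pattern 1, 6, 1, 6, 1 repeats every 2 events.
These are the Wednesdays and Thursdays of each week.
The following Wednesday is Mar 8 2034.
Next Thursday: Mar 9 2034.
The following Wednesday is Mar 15 2034.
The following Thursday is Mar 16 2034.
The following Wednesday is Mar 22 2034.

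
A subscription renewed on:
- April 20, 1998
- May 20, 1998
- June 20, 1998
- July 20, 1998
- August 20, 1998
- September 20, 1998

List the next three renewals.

October 20, 1998; November 20, 1998; December 20, 1998

Each date is the 20th; the gaps (30, 31, 30, 31, 31) track the month lengths.
The rule is the 20th of each month.
October 1998: October 20, 1998.
Next: November 1998 → November 20, 1998.
December 1998: December 20, 1998.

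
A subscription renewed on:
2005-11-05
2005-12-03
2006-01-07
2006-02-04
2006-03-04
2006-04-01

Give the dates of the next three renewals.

Gaps: 28, 35, 28, 28, 28 days — a mix of 28 and 35. Every date is a Saturday.
Each is the 1st Saturday of its month.
May 2006 — 1st Saturday is 2006-05-06.
June 2006 — 1st Saturday is 2006-06-03.
July 2006 — 1st Saturday is 2006-07-01.

2006-05-06, 2006-06-03, 2006-07-01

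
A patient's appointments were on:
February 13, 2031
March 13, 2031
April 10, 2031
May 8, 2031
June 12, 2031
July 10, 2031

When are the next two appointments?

August 14, 2031; September 11, 2031

These are Thursdays at 28- or 35-day spacing (28, 28, 28, 35, 28).
The pattern: 2nd Thursday of the month.
August 2031 — 2nd Thursday is August 14, 2031.
2nd Thursday of September 2031: September 11, 2031.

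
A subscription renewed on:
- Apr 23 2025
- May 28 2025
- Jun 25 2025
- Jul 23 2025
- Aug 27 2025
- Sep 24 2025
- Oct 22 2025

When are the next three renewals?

Gaps: 35, 28, 28, 35, 28, 28 days — a mix of 28 and 35. Every date is a Wednesday.
Each is the 4th Wednesday of its month.
November 2025 — 4th Wednesday is Nov 26 2025.
December 2025 — 4th Wednesday is Dec 24 2025.
4th Wednesday of January 2026: Jan 28 2026.

Nov 26 2025, Dec 24 2025, Jan 28 2026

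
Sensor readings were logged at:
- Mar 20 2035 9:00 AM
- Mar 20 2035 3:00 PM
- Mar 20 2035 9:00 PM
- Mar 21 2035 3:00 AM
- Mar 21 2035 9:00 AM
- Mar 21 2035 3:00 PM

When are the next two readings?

Spacing: 6, 6, 6, 6, 6 h — constant 6 h.
Mar 21 2035 3:00 PM + 6 h = Mar 21 2035 9:00 PM.
Mar 21 2035 9:00 PM + 6 h = Mar 22 2035 3:00 AM.

Mar 21 2035 9:00 PM, Mar 22 2035 3:00 AM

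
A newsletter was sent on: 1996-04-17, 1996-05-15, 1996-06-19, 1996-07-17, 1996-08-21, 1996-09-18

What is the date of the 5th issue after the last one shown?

1997-02-19

These are Wednesdays at 28- or 35-day spacing (28, 35, 28, 35, 28).
The pattern: 3rd Wednesday of the month.
3rd Wednesday of October 1996: 1996-10-16.
November 1996 — 3rd Wednesday is 1996-11-20.
December 1996 — 3rd Wednesday is 1996-12-18.
January 1997 — 3rd Wednesday is 1997-01-15.
3rd Wednesday of February 1997: 1997-02-19.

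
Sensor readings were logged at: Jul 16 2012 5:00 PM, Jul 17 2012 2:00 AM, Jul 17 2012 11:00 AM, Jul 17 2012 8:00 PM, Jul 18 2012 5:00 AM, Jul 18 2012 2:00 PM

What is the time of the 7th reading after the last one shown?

Spacing: 9, 9, 9, 9, 9 h — constant 9 h.
Jul 18 2012 2:00 PM + 9 h = Jul 18 2012 11:00 PM.
Jul 18 2012 11:00 PM + 9 h = Jul 19 2012 8:00 AM.
Jul 19 2012 8:00 AM + 9 h = Jul 19 2012 5:00 PM.
Jul 19 2012 5:00 PM + 9 h = Jul 20 2012 2:00 AM.
Jul 20 2012 2:00 AM + 9 h = Jul 20 2012 11:00 AM.
Jul 20 2012 11:00 AM + 9 h = Jul 20 2012 8:00 PM.
Jul 20 2012 8:00 PM + 9 h = Jul 21 2012 5:00 AM.

Jul 21 2012 5:00 AM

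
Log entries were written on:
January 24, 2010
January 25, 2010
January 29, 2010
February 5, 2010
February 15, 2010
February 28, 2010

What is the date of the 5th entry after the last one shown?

June 18, 2010

Gaps: 1, 4, 7, 10, 13 days — each gap is 3 larger than the previous one.
Next gap: 16 days. February 28, 2010 + 16 days = March 16, 2010.
Next gap: 19 days. March 16, 2010 + 19 days = April 4, 2010.
Next gap: 22 days. April 4, 2010 + 22 days = April 26, 2010.
Next gap: 25 days. April 26, 2010 + 25 days = May 21, 2010.
Next gap: 28 days. May 21, 2010 + 28 days = June 18, 2010.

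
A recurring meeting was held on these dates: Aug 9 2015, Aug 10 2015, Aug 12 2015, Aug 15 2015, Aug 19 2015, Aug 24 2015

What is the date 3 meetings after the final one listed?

Gaps: 1, 2, 3, 4, 5 days — each gap is 1 larger than the previous one.
Next gap: 6 days. Aug 24 2015 + 6 days = Aug 30 2015.
Next gap: 7 days. Aug 30 2015 + 7 days = Sep 6 2015.
Next gap: 8 days. Sep 6 2015 + 8 days = Sep 14 2015.

Sep 14 2015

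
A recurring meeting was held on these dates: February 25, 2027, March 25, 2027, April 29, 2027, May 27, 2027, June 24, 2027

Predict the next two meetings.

Every date is a Thursday; gaps 28, 35, 28, 28 days.
Each is the last Thursday of its month (at least one falls on the 29th or later, ruling out '4th Thursday').
July 2027 ends with Thursday July 29, 2027.
August 2027 ends with Thursday August 26, 2027.

July 29, 2027; August 26, 2027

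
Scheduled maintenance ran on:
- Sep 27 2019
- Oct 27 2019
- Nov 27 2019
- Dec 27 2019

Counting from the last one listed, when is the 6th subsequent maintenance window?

Jun 27 2020

The day-of-month is always 27 (30, 31, 30 days between events).
So this recurs on the 27th of each month.
Next: January 2020 → Jan 27 2020.
Next: February 2020 → Feb 27 2020.
Next: March 2020 → Mar 27 2020.
Next: April 2020 → Apr 27 2020.
Next: May 2020 → May 27 2020.
Next: June 2020 → Jun 27 2020.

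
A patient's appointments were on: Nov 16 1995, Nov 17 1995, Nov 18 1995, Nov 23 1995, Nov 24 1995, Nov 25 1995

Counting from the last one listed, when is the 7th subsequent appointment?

The gap pattern 1, 1, 5, 1, 1 repeats every 3 events.
These are the Thursdays, Fridays and Saturdays of each week.
Next Thursday: Nov 30 1995.
Next Friday: Dec 1 1995.
The following Saturday is Dec 2 1995.
The following Thursday is Dec 7 1995.
The following Friday is Dec 8 1995.
The following Saturday is Dec 9 1995.
The following Thursday is Dec 14 1995.

Dec 14 1995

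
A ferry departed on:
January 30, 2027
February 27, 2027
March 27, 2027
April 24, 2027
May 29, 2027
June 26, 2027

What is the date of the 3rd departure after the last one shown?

These are Saturdays with 28, 28, 28, 35, 28-day gaps.
Each is the final Saturday of its month — January 30, 2027 is past the 28th, so '4th Saturday' doesn't fit.
July 2027 ends with Saturday July 31, 2027.
Last Saturday of August 2027: August 28, 2027.
Last Saturday of September 2027: September 25, 2027.

September 25, 2027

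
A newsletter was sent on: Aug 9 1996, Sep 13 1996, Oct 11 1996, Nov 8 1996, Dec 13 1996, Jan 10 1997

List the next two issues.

Feb 14 1997, Mar 14 1997

All dates are Fridays, 35, 28, 28, 35, 28 days apart.
Specifically, the 2nd Friday of each month.
February 1997 — 2nd Friday is Feb 14 1997.
March 1997 — 2nd Friday is Mar 14 1997.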